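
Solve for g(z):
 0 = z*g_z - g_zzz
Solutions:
 g(z) = C1 + Integral(C2*airyai(z) + C3*airybi(z), z)


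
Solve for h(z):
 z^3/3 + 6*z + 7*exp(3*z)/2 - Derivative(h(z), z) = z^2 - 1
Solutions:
 h(z) = C1 + z^4/12 - z^3/3 + 3*z^2 + z + 7*exp(3*z)/6


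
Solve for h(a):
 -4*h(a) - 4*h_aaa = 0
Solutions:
 h(a) = C3*exp(-a) + (C1*sin(sqrt(3)*a/2) + C2*cos(sqrt(3)*a/2))*exp(a/2)


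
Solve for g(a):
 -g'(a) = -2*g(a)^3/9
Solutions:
 g(a) = -3*sqrt(2)*sqrt(-1/(C1 + 2*a))/2
 g(a) = 3*sqrt(2)*sqrt(-1/(C1 + 2*a))/2


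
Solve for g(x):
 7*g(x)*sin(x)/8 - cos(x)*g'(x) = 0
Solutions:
 g(x) = C1/cos(x)^(7/8)


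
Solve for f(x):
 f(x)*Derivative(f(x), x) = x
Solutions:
 f(x) = -sqrt(C1 + x^2)
 f(x) = sqrt(C1 + x^2)


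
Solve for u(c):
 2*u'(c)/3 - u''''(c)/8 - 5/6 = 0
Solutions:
 u(c) = C1 + C4*exp(2*2^(1/3)*3^(2/3)*c/3) + 5*c/4 + (C2*sin(2^(1/3)*3^(1/6)*c) + C3*cos(2^(1/3)*3^(1/6)*c))*exp(-2^(1/3)*3^(2/3)*c/3)


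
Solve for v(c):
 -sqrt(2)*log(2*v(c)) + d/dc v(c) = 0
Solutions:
 -sqrt(2)*Integral(1/(log(_y) + log(2)), (_y, v(c)))/2 = C1 - c


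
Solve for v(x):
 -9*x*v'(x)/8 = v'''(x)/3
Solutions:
 v(x) = C1 + Integral(C2*airyai(-3*x/2) + C3*airybi(-3*x/2), x)


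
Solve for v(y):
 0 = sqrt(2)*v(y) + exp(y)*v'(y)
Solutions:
 v(y) = C1*exp(sqrt(2)*exp(-y))


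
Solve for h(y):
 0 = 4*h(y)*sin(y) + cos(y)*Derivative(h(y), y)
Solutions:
 h(y) = C1*cos(y)^4


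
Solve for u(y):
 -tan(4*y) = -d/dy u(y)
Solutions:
 u(y) = C1 - log(cos(4*y))/4


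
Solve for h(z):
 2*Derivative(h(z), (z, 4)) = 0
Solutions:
 h(z) = C1 + C2*z + C3*z^2 + C4*z^3


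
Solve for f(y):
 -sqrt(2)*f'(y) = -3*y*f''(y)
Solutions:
 f(y) = C1 + C2*y^(sqrt(2)/3 + 1)


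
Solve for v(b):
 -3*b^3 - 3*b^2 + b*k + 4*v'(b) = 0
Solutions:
 v(b) = C1 + 3*b^4/16 + b^3/4 - b^2*k/8


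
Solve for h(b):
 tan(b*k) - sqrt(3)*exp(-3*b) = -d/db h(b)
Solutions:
 h(b) = C1 - Piecewise((sqrt(3)*exp(-3*b)/3 + log(tan(b*k)^2 + 1)/(2*k), Ne(k, 0)), (sqrt(3)*exp(-3*b)/3, True))


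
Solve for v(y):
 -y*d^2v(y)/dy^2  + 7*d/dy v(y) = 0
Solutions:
 v(y) = C1 + C2*y^8


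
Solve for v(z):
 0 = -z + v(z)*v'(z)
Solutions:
 v(z) = -sqrt(C1 + z^2)
 v(z) = sqrt(C1 + z^2)


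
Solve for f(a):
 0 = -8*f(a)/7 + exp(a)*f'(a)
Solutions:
 f(a) = C1*exp(-8*exp(-a)/7)


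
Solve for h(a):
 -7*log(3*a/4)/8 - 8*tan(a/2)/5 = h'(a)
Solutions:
 h(a) = C1 - 7*a*log(a)/8 - 7*a*log(3)/8 + 7*a/8 + 7*a*log(2)/4 + 16*log(cos(a/2))/5


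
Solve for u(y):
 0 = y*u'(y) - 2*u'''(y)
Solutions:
 u(y) = C1 + Integral(C2*airyai(2^(2/3)*y/2) + C3*airybi(2^(2/3)*y/2), y)


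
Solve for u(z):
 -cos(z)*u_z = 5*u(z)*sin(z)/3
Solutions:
 u(z) = C1*cos(z)^(5/3)


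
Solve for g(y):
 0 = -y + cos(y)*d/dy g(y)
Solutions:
 g(y) = C1 + Integral(y/cos(y), y)


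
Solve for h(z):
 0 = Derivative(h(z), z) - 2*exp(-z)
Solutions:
 h(z) = C1 - 2*exp(-z)


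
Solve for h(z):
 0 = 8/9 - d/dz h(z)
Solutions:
 h(z) = C1 + 8*z/9


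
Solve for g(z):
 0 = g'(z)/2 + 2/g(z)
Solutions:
 g(z) = -sqrt(C1 - 8*z)
 g(z) = sqrt(C1 - 8*z)


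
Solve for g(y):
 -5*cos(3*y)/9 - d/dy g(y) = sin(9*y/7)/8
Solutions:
 g(y) = C1 - 5*sin(3*y)/27 + 7*cos(9*y/7)/72


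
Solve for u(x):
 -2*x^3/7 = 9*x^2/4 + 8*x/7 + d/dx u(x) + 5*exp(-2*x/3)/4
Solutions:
 u(x) = C1 - x^4/14 - 3*x^3/4 - 4*x^2/7 + 15*exp(-2*x/3)/8


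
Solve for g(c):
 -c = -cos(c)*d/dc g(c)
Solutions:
 g(c) = C1 + Integral(c/cos(c), c)


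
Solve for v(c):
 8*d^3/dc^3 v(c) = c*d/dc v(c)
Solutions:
 v(c) = C1 + Integral(C2*airyai(c/2) + C3*airybi(c/2), c)


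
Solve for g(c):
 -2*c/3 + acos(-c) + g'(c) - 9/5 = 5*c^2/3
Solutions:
 g(c) = C1 + 5*c^3/9 + c^2/3 - c*acos(-c) + 9*c/5 - sqrt(1 - c^2)


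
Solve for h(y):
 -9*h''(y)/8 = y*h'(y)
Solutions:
 h(y) = C1 + C2*erf(2*y/3)


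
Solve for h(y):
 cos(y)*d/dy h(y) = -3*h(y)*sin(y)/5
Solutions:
 h(y) = C1*cos(y)^(3/5)


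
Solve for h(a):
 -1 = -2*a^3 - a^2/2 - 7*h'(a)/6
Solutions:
 h(a) = C1 - 3*a^4/7 - a^3/7 + 6*a/7


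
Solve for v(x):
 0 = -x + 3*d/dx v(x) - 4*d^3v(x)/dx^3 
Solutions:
 v(x) = C1 + C2*exp(-sqrt(3)*x/2) + C3*exp(sqrt(3)*x/2) + x^2/6


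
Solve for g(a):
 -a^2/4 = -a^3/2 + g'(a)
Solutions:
 g(a) = C1 + a^4/8 - a^3/12


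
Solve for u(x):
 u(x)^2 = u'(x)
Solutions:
 u(x) = -1/(C1 + x)


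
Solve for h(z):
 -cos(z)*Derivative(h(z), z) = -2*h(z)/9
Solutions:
 h(z) = C1*(sin(z) + 1)^(1/9)/(sin(z) - 1)^(1/9)


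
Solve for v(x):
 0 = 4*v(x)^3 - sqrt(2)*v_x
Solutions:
 v(x) = -sqrt(2)*sqrt(-1/(C1 + 2*sqrt(2)*x))/2
 v(x) = sqrt(2)*sqrt(-1/(C1 + 2*sqrt(2)*x))/2


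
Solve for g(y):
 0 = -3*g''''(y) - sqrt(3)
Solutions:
 g(y) = C1 + C2*y + C3*y^2 + C4*y^3 - sqrt(3)*y^4/72


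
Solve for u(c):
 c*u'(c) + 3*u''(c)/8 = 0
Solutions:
 u(c) = C1 + C2*erf(2*sqrt(3)*c/3)


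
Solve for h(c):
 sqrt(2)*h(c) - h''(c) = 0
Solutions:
 h(c) = C1*exp(-2^(1/4)*c) + C2*exp(2^(1/4)*c)


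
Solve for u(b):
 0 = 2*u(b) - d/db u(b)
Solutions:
 u(b) = C1*exp(2*b)


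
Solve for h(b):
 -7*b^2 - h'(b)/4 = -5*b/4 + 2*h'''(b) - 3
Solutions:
 h(b) = C1 + C2*sin(sqrt(2)*b/4) + C3*cos(sqrt(2)*b/4) - 28*b^3/3 + 5*b^2/2 + 460*b


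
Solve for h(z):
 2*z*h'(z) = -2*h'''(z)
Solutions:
 h(z) = C1 + Integral(C2*airyai(-z) + C3*airybi(-z), z)


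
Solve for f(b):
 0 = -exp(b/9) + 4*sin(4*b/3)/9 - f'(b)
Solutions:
 f(b) = C1 - 9*exp(b/9) - cos(4*b/3)/3


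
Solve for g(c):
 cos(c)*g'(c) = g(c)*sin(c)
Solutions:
 g(c) = C1/cos(c)


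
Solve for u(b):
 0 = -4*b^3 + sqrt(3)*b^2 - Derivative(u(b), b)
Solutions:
 u(b) = C1 - b^4 + sqrt(3)*b^3/3


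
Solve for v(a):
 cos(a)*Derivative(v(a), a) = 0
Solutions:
 v(a) = C1


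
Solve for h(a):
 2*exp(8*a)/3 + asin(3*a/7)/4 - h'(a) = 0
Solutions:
 h(a) = C1 + a*asin(3*a/7)/4 + sqrt(49 - 9*a^2)/12 + exp(8*a)/12


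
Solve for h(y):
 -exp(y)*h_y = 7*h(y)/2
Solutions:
 h(y) = C1*exp(7*exp(-y)/2)


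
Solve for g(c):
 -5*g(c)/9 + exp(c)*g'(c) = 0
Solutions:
 g(c) = C1*exp(-5*exp(-c)/9)


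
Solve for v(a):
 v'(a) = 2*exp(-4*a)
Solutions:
 v(a) = C1 - exp(-4*a)/2


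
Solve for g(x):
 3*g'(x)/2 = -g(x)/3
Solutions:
 g(x) = C1*exp(-2*x/9)


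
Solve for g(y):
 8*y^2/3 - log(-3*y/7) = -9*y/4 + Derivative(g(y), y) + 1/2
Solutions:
 g(y) = C1 + 8*y^3/9 + 9*y^2/8 - y*log(-y) + y*(-log(3) + 1/2 + log(7))


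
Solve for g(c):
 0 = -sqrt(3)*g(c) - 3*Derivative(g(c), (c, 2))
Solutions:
 g(c) = C1*sin(3^(3/4)*c/3) + C2*cos(3^(3/4)*c/3)


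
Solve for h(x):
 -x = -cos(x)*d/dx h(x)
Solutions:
 h(x) = C1 + Integral(x/cos(x), x)


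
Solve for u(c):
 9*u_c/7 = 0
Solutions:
 u(c) = C1


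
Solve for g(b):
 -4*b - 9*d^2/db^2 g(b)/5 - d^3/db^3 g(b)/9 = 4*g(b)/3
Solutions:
 g(b) = C1*exp(b*(-54 + 243*3^(2/3)/(10*sqrt(33430) + 6811)^(1/3) + 3^(1/3)*(10*sqrt(33430) + 6811)^(1/3))/10)*sin(3^(1/6)*b*(-3^(2/3)*(10*sqrt(33430) + 6811)^(1/3) + 729/(10*sqrt(33430) + 6811)^(1/3))/10) + C2*exp(b*(-54 + 243*3^(2/3)/(10*sqrt(33430) + 6811)^(1/3) + 3^(1/3)*(10*sqrt(33430) + 6811)^(1/3))/10)*cos(3^(1/6)*b*(-3^(2/3)*(10*sqrt(33430) + 6811)^(1/3) + 729/(10*sqrt(33430) + 6811)^(1/3))/10) + C3*exp(-b*(243*3^(2/3)/(10*sqrt(33430) + 6811)^(1/3) + 27 + 3^(1/3)*(10*sqrt(33430) + 6811)^(1/3))/5) - 3*b


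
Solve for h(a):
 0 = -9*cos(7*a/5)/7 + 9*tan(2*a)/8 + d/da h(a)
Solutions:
 h(a) = C1 + 9*log(cos(2*a))/16 + 45*sin(7*a/5)/49


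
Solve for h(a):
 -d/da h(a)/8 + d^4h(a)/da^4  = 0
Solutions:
 h(a) = C1 + C4*exp(a/2) + (C2*sin(sqrt(3)*a/4) + C3*cos(sqrt(3)*a/4))*exp(-a/4)


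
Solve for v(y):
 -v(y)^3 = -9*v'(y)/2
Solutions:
 v(y) = -3*sqrt(2)*sqrt(-1/(C1 + 2*y))/2
 v(y) = 3*sqrt(2)*sqrt(-1/(C1 + 2*y))/2


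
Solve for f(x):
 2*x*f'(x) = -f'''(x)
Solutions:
 f(x) = C1 + Integral(C2*airyai(-2^(1/3)*x) + C3*airybi(-2^(1/3)*x), x)


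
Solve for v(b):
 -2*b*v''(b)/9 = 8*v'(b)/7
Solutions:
 v(b) = C1 + C2/b^(29/7)


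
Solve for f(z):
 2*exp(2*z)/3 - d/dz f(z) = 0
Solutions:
 f(z) = C1 + exp(2*z)/3


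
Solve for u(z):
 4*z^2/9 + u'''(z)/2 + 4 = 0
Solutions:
 u(z) = C1 + C2*z + C3*z^2 - 2*z^5/135 - 4*z^3/3


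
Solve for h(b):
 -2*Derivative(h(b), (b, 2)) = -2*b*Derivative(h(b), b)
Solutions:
 h(b) = C1 + C2*erfi(sqrt(2)*b/2)


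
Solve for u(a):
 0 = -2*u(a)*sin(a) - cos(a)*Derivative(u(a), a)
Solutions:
 u(a) = C1*cos(a)^2


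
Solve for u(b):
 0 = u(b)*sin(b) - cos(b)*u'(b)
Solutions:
 u(b) = C1/cos(b)


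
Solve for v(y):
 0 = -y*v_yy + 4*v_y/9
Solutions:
 v(y) = C1 + C2*y^(13/9)


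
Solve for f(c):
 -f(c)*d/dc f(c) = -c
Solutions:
 f(c) = -sqrt(C1 + c^2)
 f(c) = sqrt(C1 + c^2)


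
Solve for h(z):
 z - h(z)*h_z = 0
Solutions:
 h(z) = -sqrt(C1 + z^2)
 h(z) = sqrt(C1 + z^2)


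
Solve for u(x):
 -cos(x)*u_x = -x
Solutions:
 u(x) = C1 + Integral(x/cos(x), x)


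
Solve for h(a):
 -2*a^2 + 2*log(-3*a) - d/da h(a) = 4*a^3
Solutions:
 h(a) = C1 - a^4 - 2*a^3/3 + 2*a*log(-a) + 2*a*(-1 + log(3))


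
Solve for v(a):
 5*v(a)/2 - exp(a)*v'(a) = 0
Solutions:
 v(a) = C1*exp(-5*exp(-a)/2)


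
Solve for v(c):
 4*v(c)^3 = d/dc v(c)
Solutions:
 v(c) = -sqrt(2)*sqrt(-1/(C1 + 4*c))/2
 v(c) = sqrt(2)*sqrt(-1/(C1 + 4*c))/2


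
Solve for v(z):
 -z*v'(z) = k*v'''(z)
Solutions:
 v(z) = C1 + Integral(C2*airyai(z*(-1/k)^(1/3)) + C3*airybi(z*(-1/k)^(1/3)), z)


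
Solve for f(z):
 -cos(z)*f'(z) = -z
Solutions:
 f(z) = C1 + Integral(z/cos(z), z)


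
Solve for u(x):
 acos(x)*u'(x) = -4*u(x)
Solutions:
 u(x) = C1*exp(-4*Integral(1/acos(x), x))


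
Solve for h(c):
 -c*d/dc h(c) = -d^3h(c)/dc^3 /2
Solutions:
 h(c) = C1 + Integral(C2*airyai(2^(1/3)*c) + C3*airybi(2^(1/3)*c), c)


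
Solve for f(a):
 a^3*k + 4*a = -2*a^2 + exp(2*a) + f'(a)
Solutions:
 f(a) = C1 + a^4*k/4 + 2*a^3/3 + 2*a^2 - exp(2*a)/2


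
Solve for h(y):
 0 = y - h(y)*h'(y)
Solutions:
 h(y) = -sqrt(C1 + y^2)
 h(y) = sqrt(C1 + y^2)


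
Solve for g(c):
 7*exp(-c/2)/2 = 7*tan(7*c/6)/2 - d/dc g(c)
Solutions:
 g(c) = C1 + 3*log(tan(7*c/6)^2 + 1)/2 + 7*exp(-c/2)


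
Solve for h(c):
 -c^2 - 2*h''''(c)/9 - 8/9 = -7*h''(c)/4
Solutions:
 h(c) = C1 + C2*c + C3*exp(-3*sqrt(14)*c/4) + C4*exp(3*sqrt(14)*c/4) + c^4/21 + 16*c^2/49


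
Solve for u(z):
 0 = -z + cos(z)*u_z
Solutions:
 u(z) = C1 + Integral(z/cos(z), z)


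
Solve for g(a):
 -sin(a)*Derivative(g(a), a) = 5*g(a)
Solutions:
 g(a) = C1*sqrt(cos(a) + 1)*(cos(a)^2 + 2*cos(a) + 1)/(sqrt(cos(a) - 1)*(cos(a)^2 - 2*cos(a) + 1))


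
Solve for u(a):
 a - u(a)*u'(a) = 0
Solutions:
 u(a) = -sqrt(C1 + a^2)
 u(a) = sqrt(C1 + a^2)


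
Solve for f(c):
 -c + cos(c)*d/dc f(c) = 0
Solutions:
 f(c) = C1 + Integral(c/cos(c), c)


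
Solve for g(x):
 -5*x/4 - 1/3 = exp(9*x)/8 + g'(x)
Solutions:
 g(x) = C1 - 5*x^2/8 - x/3 - exp(9*x)/72


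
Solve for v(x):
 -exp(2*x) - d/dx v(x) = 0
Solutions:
 v(x) = C1 - exp(2*x)/2


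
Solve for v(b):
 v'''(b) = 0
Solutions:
 v(b) = C1 + C2*b + C3*b^2


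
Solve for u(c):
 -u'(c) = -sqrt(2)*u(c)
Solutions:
 u(c) = C1*exp(sqrt(2)*c)


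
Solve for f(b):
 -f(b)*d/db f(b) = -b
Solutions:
 f(b) = -sqrt(C1 + b^2)
 f(b) = sqrt(C1 + b^2)


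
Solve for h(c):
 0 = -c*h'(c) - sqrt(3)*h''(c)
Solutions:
 h(c) = C1 + C2*erf(sqrt(2)*3^(3/4)*c/6)


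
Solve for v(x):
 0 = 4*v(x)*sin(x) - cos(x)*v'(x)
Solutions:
 v(x) = C1/cos(x)^4


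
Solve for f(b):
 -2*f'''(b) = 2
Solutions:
 f(b) = C1 + C2*b + C3*b^2 - b^3/6


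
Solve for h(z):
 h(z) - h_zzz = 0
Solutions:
 h(z) = C3*exp(z) + (C1*sin(sqrt(3)*z/2) + C2*cos(sqrt(3)*z/2))*exp(-z/2)


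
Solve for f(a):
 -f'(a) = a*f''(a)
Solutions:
 f(a) = C1 + C2*log(a)


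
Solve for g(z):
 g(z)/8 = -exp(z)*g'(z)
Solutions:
 g(z) = C1*exp(exp(-z)/8)


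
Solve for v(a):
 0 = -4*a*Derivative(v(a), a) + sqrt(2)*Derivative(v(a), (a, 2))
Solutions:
 v(a) = C1 + C2*erfi(2^(1/4)*a)


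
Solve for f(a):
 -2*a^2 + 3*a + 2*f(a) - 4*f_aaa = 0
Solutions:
 f(a) = C3*exp(2^(2/3)*a/2) + a^2 - 3*a/2 + (C1*sin(2^(2/3)*sqrt(3)*a/4) + C2*cos(2^(2/3)*sqrt(3)*a/4))*exp(-2^(2/3)*a/4)


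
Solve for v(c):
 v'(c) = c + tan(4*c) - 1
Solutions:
 v(c) = C1 + c^2/2 - c - log(cos(4*c))/4


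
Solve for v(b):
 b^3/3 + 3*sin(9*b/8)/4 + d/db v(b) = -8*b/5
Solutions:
 v(b) = C1 - b^4/12 - 4*b^2/5 + 2*cos(9*b/8)/3


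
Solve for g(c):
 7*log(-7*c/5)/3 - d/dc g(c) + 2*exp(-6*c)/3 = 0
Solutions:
 g(c) = C1 + 7*c*log(-c)/3 + 7*c*(-log(5) - 1 + log(7))/3 - exp(-6*c)/9


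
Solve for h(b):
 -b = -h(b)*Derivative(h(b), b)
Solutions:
 h(b) = -sqrt(C1 + b^2)
 h(b) = sqrt(C1 + b^2)


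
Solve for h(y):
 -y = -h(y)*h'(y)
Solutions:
 h(y) = -sqrt(C1 + y^2)
 h(y) = sqrt(C1 + y^2)


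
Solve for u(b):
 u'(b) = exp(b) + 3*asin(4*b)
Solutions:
 u(b) = C1 + 3*b*asin(4*b) + 3*sqrt(1 - 16*b^2)/4 + exp(b)


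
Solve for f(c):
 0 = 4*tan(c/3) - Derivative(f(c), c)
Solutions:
 f(c) = C1 - 12*log(cos(c/3))


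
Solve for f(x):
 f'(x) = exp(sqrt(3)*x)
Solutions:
 f(x) = C1 + sqrt(3)*exp(sqrt(3)*x)/3


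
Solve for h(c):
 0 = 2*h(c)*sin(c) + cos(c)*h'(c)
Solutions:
 h(c) = C1*cos(c)^2


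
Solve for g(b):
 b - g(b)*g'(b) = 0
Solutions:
 g(b) = -sqrt(C1 + b^2)
 g(b) = sqrt(C1 + b^2)


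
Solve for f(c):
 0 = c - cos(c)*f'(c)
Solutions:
 f(c) = C1 + Integral(c/cos(c), c)


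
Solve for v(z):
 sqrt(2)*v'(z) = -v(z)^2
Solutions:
 v(z) = 2/(C1 + sqrt(2)*z)


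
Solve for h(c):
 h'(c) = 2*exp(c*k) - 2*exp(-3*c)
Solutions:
 h(c) = C1 + 2*exp(-3*c)/3 + 2*exp(c*k)/k


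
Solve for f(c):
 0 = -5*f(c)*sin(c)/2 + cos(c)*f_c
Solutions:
 f(c) = C1/cos(c)^(5/2)


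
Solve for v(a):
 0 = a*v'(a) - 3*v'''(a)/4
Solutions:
 v(a) = C1 + Integral(C2*airyai(6^(2/3)*a/3) + C3*airybi(6^(2/3)*a/3), a)


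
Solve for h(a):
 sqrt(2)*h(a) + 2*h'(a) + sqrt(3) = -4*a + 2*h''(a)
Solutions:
 h(a) = C1*exp(a*(1 - sqrt(1 + 2*sqrt(2)))/2) + C2*exp(a*(1 + sqrt(1 + 2*sqrt(2)))/2) - 2*sqrt(2)*a - sqrt(6)/2 + 4


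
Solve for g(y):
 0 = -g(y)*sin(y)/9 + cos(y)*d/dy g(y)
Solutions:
 g(y) = C1/cos(y)^(1/9)


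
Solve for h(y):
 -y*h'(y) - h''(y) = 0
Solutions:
 h(y) = C1 + C2*erf(sqrt(2)*y/2)


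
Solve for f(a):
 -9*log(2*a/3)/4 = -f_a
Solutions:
 f(a) = C1 + 9*a*log(a)/4 - 9*a*log(3)/4 - 9*a/4 + 9*a*log(2)/4


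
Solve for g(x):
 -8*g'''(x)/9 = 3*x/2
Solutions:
 g(x) = C1 + C2*x + C3*x^2 - 9*x^4/128


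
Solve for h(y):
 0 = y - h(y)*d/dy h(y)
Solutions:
 h(y) = -sqrt(C1 + y^2)
 h(y) = sqrt(C1 + y^2)


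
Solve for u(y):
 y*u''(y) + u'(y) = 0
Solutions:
 u(y) = C1 + C2*log(y)


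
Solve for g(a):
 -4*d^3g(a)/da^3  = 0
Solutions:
 g(a) = C1 + C2*a + C3*a^2


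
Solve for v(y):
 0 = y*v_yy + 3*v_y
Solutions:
 v(y) = C1 + C2/y^2


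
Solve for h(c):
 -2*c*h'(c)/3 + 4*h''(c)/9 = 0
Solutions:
 h(c) = C1 + C2*erfi(sqrt(3)*c/2)


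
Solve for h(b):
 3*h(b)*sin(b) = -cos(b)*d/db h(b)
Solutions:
 h(b) = C1*cos(b)^3


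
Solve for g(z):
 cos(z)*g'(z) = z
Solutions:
 g(z) = C1 + Integral(z/cos(z), z)


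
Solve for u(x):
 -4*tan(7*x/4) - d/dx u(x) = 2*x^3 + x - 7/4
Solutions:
 u(x) = C1 - x^4/2 - x^2/2 + 7*x/4 + 16*log(cos(7*x/4))/7


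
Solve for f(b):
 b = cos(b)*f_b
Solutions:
 f(b) = C1 + Integral(b/cos(b), b)


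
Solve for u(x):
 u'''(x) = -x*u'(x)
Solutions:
 u(x) = C1 + Integral(C2*airyai(-x) + C3*airybi(-x), x)


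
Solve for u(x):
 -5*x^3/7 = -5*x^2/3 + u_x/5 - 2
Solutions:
 u(x) = C1 - 25*x^4/28 + 25*x^3/9 + 10*x


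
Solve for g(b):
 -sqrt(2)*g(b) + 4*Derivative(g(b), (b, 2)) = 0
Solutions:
 g(b) = C1*exp(-2^(1/4)*b/2) + C2*exp(2^(1/4)*b/2)


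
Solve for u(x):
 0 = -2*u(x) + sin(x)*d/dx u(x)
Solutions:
 u(x) = C1*(cos(x) - 1)/(cos(x) + 1)


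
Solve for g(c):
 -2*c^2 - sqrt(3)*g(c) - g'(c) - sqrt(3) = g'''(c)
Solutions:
 g(c) = C1*exp(2^(1/3)*sqrt(3)*c*(-2/(9 + sqrt(85))^(1/3) + 2^(1/3)*(9 + sqrt(85))^(1/3))/12)*sin(2^(1/3)*c*(2/(9 + sqrt(85))^(1/3) + 2^(1/3)*(9 + sqrt(85))^(1/3))/4) + C2*exp(2^(1/3)*sqrt(3)*c*(-2/(9 + sqrt(85))^(1/3) + 2^(1/3)*(9 + sqrt(85))^(1/3))/12)*cos(2^(1/3)*c*(2/(9 + sqrt(85))^(1/3) + 2^(1/3)*(9 + sqrt(85))^(1/3))/4) + C3*exp(-2^(1/3)*sqrt(3)*c*(-2/(9 + sqrt(85))^(1/3) + 2^(1/3)*(9 + sqrt(85))^(1/3))/6) - 2*sqrt(3)*c^2/3 + 4*c/3 - 1 - 4*sqrt(3)/9


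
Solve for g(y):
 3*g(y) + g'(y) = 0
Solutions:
 g(y) = C1*exp(-3*y)


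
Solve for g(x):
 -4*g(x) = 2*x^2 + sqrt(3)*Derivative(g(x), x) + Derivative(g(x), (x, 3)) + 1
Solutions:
 g(x) = C1*exp(x*(-3^(5/6)/(6 + sqrt(sqrt(3) + 36))^(1/3) + 3^(2/3)*(6 + sqrt(sqrt(3) + 36))^(1/3))/6)*sin(x*(3^(1/3)/(6 + sqrt(sqrt(3) + 36))^(1/3) + 3^(1/6)*(6 + sqrt(sqrt(3) + 36))^(1/3))/2) + C2*exp(x*(-3^(5/6)/(6 + sqrt(sqrt(3) + 36))^(1/3) + 3^(2/3)*(6 + sqrt(sqrt(3) + 36))^(1/3))/6)*cos(x*(3^(1/3)/(6 + sqrt(sqrt(3) + 36))^(1/3) + 3^(1/6)*(6 + sqrt(sqrt(3) + 36))^(1/3))/2) + C3*exp(-x*(-3^(5/6)/(6 + sqrt(sqrt(3) + 36))^(1/3) + 3^(2/3)*(6 + sqrt(sqrt(3) + 36))^(1/3))/3) - x^2/2 + sqrt(3)*x/4 - 7/16


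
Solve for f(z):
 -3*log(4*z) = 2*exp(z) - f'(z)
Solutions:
 f(z) = C1 + 3*z*log(z) + 3*z*(-1 + 2*log(2)) + 2*exp(z)


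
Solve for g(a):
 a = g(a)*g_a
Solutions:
 g(a) = -sqrt(C1 + a^2)
 g(a) = sqrt(C1 + a^2)


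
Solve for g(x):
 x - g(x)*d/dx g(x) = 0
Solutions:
 g(x) = -sqrt(C1 + x^2)
 g(x) = sqrt(C1 + x^2)


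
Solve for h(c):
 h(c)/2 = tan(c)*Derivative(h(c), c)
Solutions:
 h(c) = C1*sqrt(sin(c))


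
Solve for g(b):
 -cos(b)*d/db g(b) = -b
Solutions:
 g(b) = C1 + Integral(b/cos(b), b)


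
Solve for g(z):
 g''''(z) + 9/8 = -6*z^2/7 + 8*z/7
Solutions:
 g(z) = C1 + C2*z + C3*z^2 + C4*z^3 - z^6/420 + z^5/105 - 3*z^4/64


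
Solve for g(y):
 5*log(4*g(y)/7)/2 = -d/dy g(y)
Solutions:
 2*Integral(1/(log(_y) - log(7) + 2*log(2)), (_y, g(y)))/5 = C1 - y


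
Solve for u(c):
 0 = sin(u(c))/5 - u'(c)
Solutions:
 -c/5 + log(cos(u(c)) - 1)/2 - log(cos(u(c)) + 1)/2 = C1


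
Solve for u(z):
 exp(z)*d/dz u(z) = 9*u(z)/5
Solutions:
 u(z) = C1*exp(-9*exp(-z)/5)


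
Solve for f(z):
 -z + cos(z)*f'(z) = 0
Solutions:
 f(z) = C1 + Integral(z/cos(z), z)


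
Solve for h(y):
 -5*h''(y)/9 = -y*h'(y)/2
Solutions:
 h(y) = C1 + C2*erfi(3*sqrt(5)*y/10)


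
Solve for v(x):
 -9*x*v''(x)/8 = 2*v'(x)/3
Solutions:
 v(x) = C1 + C2*x^(11/27)


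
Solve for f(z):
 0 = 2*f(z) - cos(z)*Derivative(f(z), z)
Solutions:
 f(z) = C1*(sin(z) + 1)/(sin(z) - 1)


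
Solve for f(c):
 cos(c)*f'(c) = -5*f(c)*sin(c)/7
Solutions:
 f(c) = C1*cos(c)^(5/7)


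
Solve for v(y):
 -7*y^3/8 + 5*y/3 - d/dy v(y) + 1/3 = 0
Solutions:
 v(y) = C1 - 7*y^4/32 + 5*y^2/6 + y/3


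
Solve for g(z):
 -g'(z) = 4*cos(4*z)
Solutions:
 g(z) = C1 - sin(4*z)


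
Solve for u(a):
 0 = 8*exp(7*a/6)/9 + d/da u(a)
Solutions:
 u(a) = C1 - 16*exp(7*a/6)/21


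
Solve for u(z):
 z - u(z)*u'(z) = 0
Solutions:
 u(z) = -sqrt(C1 + z^2)
 u(z) = sqrt(C1 + z^2)


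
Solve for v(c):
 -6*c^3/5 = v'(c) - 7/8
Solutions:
 v(c) = C1 - 3*c^4/10 + 7*c/8


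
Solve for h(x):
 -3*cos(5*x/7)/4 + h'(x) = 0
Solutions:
 h(x) = C1 + 21*sin(5*x/7)/20


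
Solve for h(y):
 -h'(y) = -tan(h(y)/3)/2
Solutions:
 h(y) = -3*asin(C1*exp(y/6)) + 3*pi
 h(y) = 3*asin(C1*exp(y/6))


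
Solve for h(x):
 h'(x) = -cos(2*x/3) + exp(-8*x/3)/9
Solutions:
 h(x) = C1 - 3*sin(2*x/3)/2 - exp(-8*x/3)/24


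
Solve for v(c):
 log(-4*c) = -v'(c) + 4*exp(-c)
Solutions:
 v(c) = C1 - c*log(-c) + c*(1 - 2*log(2)) - 4*exp(-c)


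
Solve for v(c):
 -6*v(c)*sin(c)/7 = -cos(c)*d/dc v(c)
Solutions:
 v(c) = C1/cos(c)^(6/7)


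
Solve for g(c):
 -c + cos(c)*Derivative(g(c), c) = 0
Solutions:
 g(c) = C1 + Integral(c/cos(c), c)


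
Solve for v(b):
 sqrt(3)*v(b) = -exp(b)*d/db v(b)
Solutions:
 v(b) = C1*exp(sqrt(3)*exp(-b))


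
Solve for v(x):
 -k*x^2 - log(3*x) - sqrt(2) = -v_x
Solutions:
 v(x) = C1 + k*x^3/3 + x*log(x) - x + x*log(3) + sqrt(2)*x


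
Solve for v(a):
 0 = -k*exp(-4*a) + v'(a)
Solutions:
 v(a) = C1 - k*exp(-4*a)/4


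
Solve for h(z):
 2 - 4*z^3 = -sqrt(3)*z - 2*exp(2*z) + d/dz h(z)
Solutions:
 h(z) = C1 - z^4 + sqrt(3)*z^2/2 + 2*z + exp(2*z)


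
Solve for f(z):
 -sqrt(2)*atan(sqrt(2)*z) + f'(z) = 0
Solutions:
 f(z) = C1 + sqrt(2)*(z*atan(sqrt(2)*z) - sqrt(2)*log(2*z^2 + 1)/4)


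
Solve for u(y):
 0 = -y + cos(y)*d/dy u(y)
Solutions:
 u(y) = C1 + Integral(y/cos(y), y)


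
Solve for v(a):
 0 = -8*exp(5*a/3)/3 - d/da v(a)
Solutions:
 v(a) = C1 - 8*exp(5*a/3)/5


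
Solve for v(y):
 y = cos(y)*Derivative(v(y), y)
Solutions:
 v(y) = C1 + Integral(y/cos(y), y)


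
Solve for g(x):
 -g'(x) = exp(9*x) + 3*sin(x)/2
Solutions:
 g(x) = C1 - exp(9*x)/9 + 3*cos(x)/2


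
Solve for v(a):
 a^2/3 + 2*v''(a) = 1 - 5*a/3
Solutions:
 v(a) = C1 + C2*a - a^4/72 - 5*a^3/36 + a^2/4


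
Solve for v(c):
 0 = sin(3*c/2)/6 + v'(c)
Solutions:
 v(c) = C1 + cos(3*c/2)/9


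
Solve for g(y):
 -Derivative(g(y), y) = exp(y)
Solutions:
 g(y) = C1 - exp(y)


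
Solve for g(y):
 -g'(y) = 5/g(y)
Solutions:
 g(y) = -sqrt(C1 - 10*y)
 g(y) = sqrt(C1 - 10*y)


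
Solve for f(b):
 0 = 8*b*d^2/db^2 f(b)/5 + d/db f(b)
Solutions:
 f(b) = C1 + C2*b^(3/8)


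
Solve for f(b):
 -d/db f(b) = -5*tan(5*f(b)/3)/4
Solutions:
 f(b) = -3*asin(C1*exp(25*b/12))/5 + 3*pi/5
 f(b) = 3*asin(C1*exp(25*b/12))/5


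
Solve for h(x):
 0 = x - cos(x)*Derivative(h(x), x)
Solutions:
 h(x) = C1 + Integral(x/cos(x), x)


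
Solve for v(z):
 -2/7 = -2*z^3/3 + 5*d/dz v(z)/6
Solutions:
 v(z) = C1 + z^4/5 - 12*z/35


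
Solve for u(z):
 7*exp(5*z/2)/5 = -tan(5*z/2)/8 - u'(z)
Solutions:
 u(z) = C1 - 14*exp(5*z/2)/25 + log(cos(5*z/2))/20


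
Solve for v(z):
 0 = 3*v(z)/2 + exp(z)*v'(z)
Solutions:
 v(z) = C1*exp(3*exp(-z)/2)


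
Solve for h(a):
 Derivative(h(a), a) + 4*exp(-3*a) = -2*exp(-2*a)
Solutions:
 h(a) = C1 + exp(-2*a) + 4*exp(-3*a)/3


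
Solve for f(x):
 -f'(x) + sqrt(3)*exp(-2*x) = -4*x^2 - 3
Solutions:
 f(x) = C1 + 4*x^3/3 + 3*x - sqrt(3)*exp(-2*x)/2


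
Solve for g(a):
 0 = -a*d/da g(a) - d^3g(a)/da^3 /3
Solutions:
 g(a) = C1 + Integral(C2*airyai(-3^(1/3)*a) + C3*airybi(-3^(1/3)*a), a)


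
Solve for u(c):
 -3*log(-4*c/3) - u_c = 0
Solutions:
 u(c) = C1 - 3*c*log(-c) + 3*c*(-2*log(2) + 1 + log(3))


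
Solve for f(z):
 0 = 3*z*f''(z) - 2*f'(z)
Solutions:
 f(z) = C1 + C2*z^(5/3)


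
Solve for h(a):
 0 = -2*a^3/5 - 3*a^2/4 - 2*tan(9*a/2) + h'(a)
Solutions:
 h(a) = C1 + a^4/10 + a^3/4 - 4*log(cos(9*a/2))/9


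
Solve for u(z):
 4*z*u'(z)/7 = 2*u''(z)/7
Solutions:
 u(z) = C1 + C2*erfi(z)


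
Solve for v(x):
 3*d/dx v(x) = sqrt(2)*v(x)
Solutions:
 v(x) = C1*exp(sqrt(2)*x/3)


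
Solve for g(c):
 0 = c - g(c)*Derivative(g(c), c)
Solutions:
 g(c) = -sqrt(C1 + c^2)
 g(c) = sqrt(C1 + c^2)


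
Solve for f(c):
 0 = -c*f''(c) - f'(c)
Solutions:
 f(c) = C1 + C2*log(c)


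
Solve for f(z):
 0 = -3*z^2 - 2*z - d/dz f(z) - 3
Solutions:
 f(z) = C1 - z^3 - z^2 - 3*z


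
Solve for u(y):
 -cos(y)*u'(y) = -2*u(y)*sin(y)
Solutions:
 u(y) = C1/cos(y)^2


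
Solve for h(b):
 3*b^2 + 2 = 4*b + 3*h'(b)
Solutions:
 h(b) = C1 + b^3/3 - 2*b^2/3 + 2*b/3


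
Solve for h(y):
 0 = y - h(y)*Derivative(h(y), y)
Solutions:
 h(y) = -sqrt(C1 + y^2)
 h(y) = sqrt(C1 + y^2)


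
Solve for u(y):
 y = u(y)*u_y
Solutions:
 u(y) = -sqrt(C1 + y^2)
 u(y) = sqrt(C1 + y^2)


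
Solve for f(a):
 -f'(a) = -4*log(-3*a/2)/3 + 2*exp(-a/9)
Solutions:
 f(a) = C1 + 4*a*log(-a)/3 + 4*a*(-1 - log(2) + log(3))/3 + 18*exp(-a/9)


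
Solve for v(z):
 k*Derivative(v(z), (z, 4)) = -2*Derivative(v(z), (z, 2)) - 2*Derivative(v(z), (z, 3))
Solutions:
 v(z) = C1 + C2*z + C3*exp(z*(sqrt(1 - 2*k) - 1)/k) + C4*exp(-z*(sqrt(1 - 2*k) + 1)/k)


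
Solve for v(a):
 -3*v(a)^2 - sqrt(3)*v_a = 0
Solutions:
 v(a) = 1/(C1 + sqrt(3)*a)


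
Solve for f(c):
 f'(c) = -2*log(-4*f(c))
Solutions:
 Integral(1/(log(-_y) + 2*log(2)), (_y, f(c)))/2 = C1 - c


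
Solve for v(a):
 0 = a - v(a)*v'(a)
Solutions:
 v(a) = -sqrt(C1 + a^2)
 v(a) = sqrt(C1 + a^2)


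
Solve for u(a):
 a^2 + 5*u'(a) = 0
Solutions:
 u(a) = C1 - a^3/15


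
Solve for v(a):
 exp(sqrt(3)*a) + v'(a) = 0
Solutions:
 v(a) = C1 - sqrt(3)*exp(sqrt(3)*a)/3


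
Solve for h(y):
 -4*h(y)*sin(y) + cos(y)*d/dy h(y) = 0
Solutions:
 h(y) = C1/cos(y)^4


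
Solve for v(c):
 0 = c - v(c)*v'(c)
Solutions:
 v(c) = -sqrt(C1 + c^2)
 v(c) = sqrt(C1 + c^2)


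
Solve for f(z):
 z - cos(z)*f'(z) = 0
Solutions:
 f(z) = C1 + Integral(z/cos(z), z)


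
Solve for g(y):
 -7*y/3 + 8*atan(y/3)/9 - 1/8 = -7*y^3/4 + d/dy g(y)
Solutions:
 g(y) = C1 + 7*y^4/16 - 7*y^2/6 + 8*y*atan(y/3)/9 - y/8 - 4*log(y^2 + 9)/3


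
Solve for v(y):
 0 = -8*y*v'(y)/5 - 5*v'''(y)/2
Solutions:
 v(y) = C1 + Integral(C2*airyai(-2*10^(1/3)*y/5) + C3*airybi(-2*10^(1/3)*y/5), y)


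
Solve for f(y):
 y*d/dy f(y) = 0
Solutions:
 f(y) = C1


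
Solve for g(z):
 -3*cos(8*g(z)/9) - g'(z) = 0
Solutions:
 3*z - 9*log(sin(8*g(z)/9) - 1)/16 + 9*log(sin(8*g(z)/9) + 1)/16 = C1


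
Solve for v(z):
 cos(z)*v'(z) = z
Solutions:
 v(z) = C1 + Integral(z/cos(z), z)


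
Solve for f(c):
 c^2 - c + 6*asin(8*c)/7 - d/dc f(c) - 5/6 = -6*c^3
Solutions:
 f(c) = C1 + 3*c^4/2 + c^3/3 - c^2/2 + 6*c*asin(8*c)/7 - 5*c/6 + 3*sqrt(1 - 64*c^2)/28


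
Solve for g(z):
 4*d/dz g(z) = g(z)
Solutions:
 g(z) = C1*exp(z/4)


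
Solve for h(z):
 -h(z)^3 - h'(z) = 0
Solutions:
 h(z) = -sqrt(2)*sqrt(-1/(C1 - z))/2
 h(z) = sqrt(2)*sqrt(-1/(C1 - z))/2


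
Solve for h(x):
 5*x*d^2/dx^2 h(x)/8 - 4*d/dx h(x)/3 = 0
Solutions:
 h(x) = C1 + C2*x^(47/15)


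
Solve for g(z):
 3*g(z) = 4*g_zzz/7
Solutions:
 g(z) = C3*exp(42^(1/3)*z/2) + (C1*sin(14^(1/3)*3^(5/6)*z/4) + C2*cos(14^(1/3)*3^(5/6)*z/4))*exp(-42^(1/3)*z/4)


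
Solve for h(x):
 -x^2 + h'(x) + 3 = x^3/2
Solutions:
 h(x) = C1 + x^4/8 + x^3/3 - 3*x


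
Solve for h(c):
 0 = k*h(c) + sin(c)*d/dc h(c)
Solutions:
 h(c) = C1*exp(k*(-log(cos(c) - 1) + log(cos(c) + 1))/2)


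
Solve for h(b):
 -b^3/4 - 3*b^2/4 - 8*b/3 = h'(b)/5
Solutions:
 h(b) = C1 - 5*b^4/16 - 5*b^3/4 - 20*b^2/3


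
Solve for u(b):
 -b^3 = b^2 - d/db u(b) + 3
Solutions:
 u(b) = C1 + b^4/4 + b^3/3 + 3*b


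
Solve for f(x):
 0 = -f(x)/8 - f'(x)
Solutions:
 f(x) = C1*exp(-x/8)


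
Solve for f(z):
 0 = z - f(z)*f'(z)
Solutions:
 f(z) = -sqrt(C1 + z^2)
 f(z) = sqrt(C1 + z^2)


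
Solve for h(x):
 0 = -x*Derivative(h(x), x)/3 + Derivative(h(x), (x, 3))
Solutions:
 h(x) = C1 + Integral(C2*airyai(3^(2/3)*x/3) + C3*airybi(3^(2/3)*x/3), x)


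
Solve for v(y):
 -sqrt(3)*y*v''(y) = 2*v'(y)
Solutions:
 v(y) = C1 + C2*y^(1 - 2*sqrt(3)/3)


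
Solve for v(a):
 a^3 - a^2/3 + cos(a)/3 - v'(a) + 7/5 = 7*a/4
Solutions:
 v(a) = C1 + a^4/4 - a^3/9 - 7*a^2/8 + 7*a/5 + sin(a)/3


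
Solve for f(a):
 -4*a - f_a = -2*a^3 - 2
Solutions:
 f(a) = C1 + a^4/2 - 2*a^2 + 2*a


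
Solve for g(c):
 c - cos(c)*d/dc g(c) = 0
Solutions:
 g(c) = C1 + Integral(c/cos(c), c)


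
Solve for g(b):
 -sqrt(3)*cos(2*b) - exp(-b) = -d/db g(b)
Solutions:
 g(b) = C1 + sqrt(3)*sin(2*b)/2 - exp(-b)


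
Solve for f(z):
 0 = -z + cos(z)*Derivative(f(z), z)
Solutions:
 f(z) = C1 + Integral(z/cos(z), z)


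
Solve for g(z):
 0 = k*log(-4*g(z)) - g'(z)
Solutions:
 Integral(1/(log(-_y) + 2*log(2)), (_y, g(z))) = C1 + k*z


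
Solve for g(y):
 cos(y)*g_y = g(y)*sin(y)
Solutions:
 g(y) = C1/cos(y)


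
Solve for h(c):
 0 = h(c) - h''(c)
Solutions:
 h(c) = C1*exp(-c) + C2*exp(c)


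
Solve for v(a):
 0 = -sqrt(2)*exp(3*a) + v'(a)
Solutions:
 v(a) = C1 + sqrt(2)*exp(3*a)/3


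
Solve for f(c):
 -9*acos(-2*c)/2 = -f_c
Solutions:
 f(c) = C1 + 9*c*acos(-2*c)/2 + 9*sqrt(1 - 4*c^2)/4


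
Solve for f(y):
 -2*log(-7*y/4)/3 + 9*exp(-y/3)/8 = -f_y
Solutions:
 f(y) = C1 + 2*y*log(-y)/3 + 2*y*(-2*log(2) - 1 + log(7))/3 + 27*exp(-y/3)/8


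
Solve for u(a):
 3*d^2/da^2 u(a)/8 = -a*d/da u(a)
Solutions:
 u(a) = C1 + C2*erf(2*sqrt(3)*a/3)


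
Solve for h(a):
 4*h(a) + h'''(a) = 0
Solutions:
 h(a) = C3*exp(-2^(2/3)*a) + (C1*sin(2^(2/3)*sqrt(3)*a/2) + C2*cos(2^(2/3)*sqrt(3)*a/2))*exp(2^(2/3)*a/2)


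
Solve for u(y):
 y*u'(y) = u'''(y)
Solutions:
 u(y) = C1 + Integral(C2*airyai(y) + C3*airybi(y), y)


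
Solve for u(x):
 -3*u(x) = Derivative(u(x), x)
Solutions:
 u(x) = C1*exp(-3*x)


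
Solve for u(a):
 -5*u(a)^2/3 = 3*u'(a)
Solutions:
 u(a) = 9/(C1 + 5*a)


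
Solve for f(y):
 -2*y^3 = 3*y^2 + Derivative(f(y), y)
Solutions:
 f(y) = C1 - y^4/2 - y^3


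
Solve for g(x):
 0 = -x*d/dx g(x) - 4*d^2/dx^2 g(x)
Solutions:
 g(x) = C1 + C2*erf(sqrt(2)*x/4)


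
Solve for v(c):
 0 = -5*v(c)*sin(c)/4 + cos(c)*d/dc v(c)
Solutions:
 v(c) = C1/cos(c)^(5/4)


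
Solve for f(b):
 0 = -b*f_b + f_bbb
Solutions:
 f(b) = C1 + Integral(C2*airyai(b) + C3*airybi(b), b)


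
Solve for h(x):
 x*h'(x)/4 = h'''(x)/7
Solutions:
 h(x) = C1 + Integral(C2*airyai(14^(1/3)*x/2) + C3*airybi(14^(1/3)*x/2), x)


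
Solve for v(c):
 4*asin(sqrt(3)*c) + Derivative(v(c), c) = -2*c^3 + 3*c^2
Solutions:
 v(c) = C1 - c^4/2 + c^3 - 4*c*asin(sqrt(3)*c) - 4*sqrt(3)*sqrt(1 - 3*c^2)/3


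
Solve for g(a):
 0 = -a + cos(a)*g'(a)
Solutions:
 g(a) = C1 + Integral(a/cos(a), a)


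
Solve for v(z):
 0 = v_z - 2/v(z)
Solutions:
 v(z) = -sqrt(C1 + 4*z)
 v(z) = sqrt(C1 + 4*z)


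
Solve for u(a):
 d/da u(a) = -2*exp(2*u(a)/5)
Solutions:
 u(a) = 5*log(-sqrt(-1/(C1 - 2*a))) - 5*log(2) + 5*log(10)/2
 u(a) = 5*log(-1/(C1 - 2*a))/2 - 5*log(2) + 5*log(10)/2


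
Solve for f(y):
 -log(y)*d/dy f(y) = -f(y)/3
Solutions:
 f(y) = C1*exp(li(y)/3)


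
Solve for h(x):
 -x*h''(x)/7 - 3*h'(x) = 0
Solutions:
 h(x) = C1 + C2/x^20


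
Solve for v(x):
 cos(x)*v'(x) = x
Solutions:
 v(x) = C1 + Integral(x/cos(x), x)


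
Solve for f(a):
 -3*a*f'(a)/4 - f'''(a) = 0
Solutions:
 f(a) = C1 + Integral(C2*airyai(-6^(1/3)*a/2) + C3*airybi(-6^(1/3)*a/2), a)


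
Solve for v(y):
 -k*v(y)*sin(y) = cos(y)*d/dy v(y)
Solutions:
 v(y) = C1*exp(k*log(cos(y)))


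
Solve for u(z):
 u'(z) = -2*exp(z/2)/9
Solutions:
 u(z) = C1 - 4*exp(z/2)/9


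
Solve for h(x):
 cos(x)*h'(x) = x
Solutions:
 h(x) = C1 + Integral(x/cos(x), x)


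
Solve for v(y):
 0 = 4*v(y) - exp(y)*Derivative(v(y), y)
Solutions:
 v(y) = C1*exp(-4*exp(-y))


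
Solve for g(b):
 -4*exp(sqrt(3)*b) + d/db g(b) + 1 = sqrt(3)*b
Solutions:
 g(b) = C1 + sqrt(3)*b^2/2 - b + 4*sqrt(3)*exp(sqrt(3)*b)/3


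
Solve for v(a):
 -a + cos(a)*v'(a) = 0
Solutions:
 v(a) = C1 + Integral(a/cos(a), a)


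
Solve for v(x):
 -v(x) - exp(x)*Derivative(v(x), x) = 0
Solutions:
 v(x) = C1*exp(exp(-x))


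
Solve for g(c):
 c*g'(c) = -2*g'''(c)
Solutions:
 g(c) = C1 + Integral(C2*airyai(-2^(2/3)*c/2) + C3*airybi(-2^(2/3)*c/2), c)


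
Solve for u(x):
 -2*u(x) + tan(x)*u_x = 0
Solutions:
 u(x) = C1*sin(x)^2


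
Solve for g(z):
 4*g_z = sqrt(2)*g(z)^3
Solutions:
 g(z) = -sqrt(2)*sqrt(-1/(C1 + sqrt(2)*z))
 g(z) = sqrt(2)*sqrt(-1/(C1 + sqrt(2)*z))


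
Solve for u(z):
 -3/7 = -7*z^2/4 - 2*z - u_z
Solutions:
 u(z) = C1 - 7*z^3/12 - z^2 + 3*z/7


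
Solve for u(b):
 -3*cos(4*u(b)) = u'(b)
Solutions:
 u(b) = -asin((C1 + exp(24*b))/(C1 - exp(24*b)))/4 + pi/4
 u(b) = asin((C1 + exp(24*b))/(C1 - exp(24*b)))/4


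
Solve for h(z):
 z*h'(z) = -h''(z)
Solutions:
 h(z) = C1 + C2*erf(sqrt(2)*z/2)


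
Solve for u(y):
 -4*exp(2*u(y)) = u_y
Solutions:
 u(y) = log(-sqrt(-1/(C1 - 4*y))) - log(2)/2
 u(y) = log(-1/(C1 - 4*y))/2 - log(2)/2


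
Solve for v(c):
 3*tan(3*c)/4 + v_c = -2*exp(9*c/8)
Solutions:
 v(c) = C1 - 16*exp(9*c/8)/9 + log(cos(3*c))/4


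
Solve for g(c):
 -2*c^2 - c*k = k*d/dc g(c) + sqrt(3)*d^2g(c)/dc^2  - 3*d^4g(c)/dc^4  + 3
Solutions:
 g(c) = C1 + C2*exp(-2^(1/3)*c*(2^(1/3)*(-9*k + sqrt(3)*sqrt(27*k^2 - 4*sqrt(3)))^(1/3) + 2*sqrt(3)/(-9*k + sqrt(3)*sqrt(27*k^2 - 4*sqrt(3)))^(1/3))/6) + C3*exp(2^(1/3)*c*(2^(1/3)*(-9*k + sqrt(3)*sqrt(27*k^2 - 4*sqrt(3)))^(1/3) - 2^(1/3)*sqrt(3)*I*(-9*k + sqrt(3)*sqrt(27*k^2 - 4*sqrt(3)))^(1/3) - 8*sqrt(3)/((-1 + sqrt(3)*I)*(-9*k + sqrt(3)*sqrt(27*k^2 - 4*sqrt(3)))^(1/3)))/12) + C4*exp(2^(1/3)*c*(2^(1/3)*(-9*k + sqrt(3)*sqrt(27*k^2 - 4*sqrt(3)))^(1/3) + 2^(1/3)*sqrt(3)*I*(-9*k + sqrt(3)*sqrt(27*k^2 - 4*sqrt(3)))^(1/3) + 8*sqrt(3)/((1 + sqrt(3)*I)*(-9*k + sqrt(3)*sqrt(27*k^2 - 4*sqrt(3)))^(1/3)))/12) - 2*c^3/(3*k) - c^2/2 + 2*sqrt(3)*c^2/k^2 - 3*c/k + sqrt(3)*c/k - 12*c/k^3


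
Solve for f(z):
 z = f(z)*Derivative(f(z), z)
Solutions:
 f(z) = -sqrt(C1 + z^2)
 f(z) = sqrt(C1 + z^2)


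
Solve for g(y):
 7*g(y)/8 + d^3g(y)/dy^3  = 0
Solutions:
 g(y) = C3*exp(-7^(1/3)*y/2) + (C1*sin(sqrt(3)*7^(1/3)*y/4) + C2*cos(sqrt(3)*7^(1/3)*y/4))*exp(7^(1/3)*y/4)


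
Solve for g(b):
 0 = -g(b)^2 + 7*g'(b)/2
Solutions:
 g(b) = -7/(C1 + 2*b)


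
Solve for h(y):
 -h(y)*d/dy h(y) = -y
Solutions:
 h(y) = -sqrt(C1 + y^2)
 h(y) = sqrt(C1 + y^2)


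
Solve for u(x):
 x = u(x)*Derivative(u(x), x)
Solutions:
 u(x) = -sqrt(C1 + x^2)
 u(x) = sqrt(C1 + x^2)


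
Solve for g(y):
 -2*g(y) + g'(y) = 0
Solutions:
 g(y) = C1*exp(2*y)


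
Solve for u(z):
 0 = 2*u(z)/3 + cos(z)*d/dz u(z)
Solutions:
 u(z) = C1*(sin(z) - 1)^(1/3)/(sin(z) + 1)^(1/3)


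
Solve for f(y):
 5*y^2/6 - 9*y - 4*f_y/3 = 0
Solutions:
 f(y) = C1 + 5*y^3/24 - 27*y^2/8


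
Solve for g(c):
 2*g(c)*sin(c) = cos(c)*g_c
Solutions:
 g(c) = C1/cos(c)^2


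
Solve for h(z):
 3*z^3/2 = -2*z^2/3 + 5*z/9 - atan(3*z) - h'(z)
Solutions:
 h(z) = C1 - 3*z^4/8 - 2*z^3/9 + 5*z^2/18 - z*atan(3*z) + log(9*z^2 + 1)/6


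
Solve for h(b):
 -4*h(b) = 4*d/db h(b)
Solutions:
 h(b) = C1*exp(-b)


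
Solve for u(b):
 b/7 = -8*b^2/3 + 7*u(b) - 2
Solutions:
 u(b) = 8*b^2/21 + b/49 + 2/7


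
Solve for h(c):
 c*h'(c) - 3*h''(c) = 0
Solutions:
 h(c) = C1 + C2*erfi(sqrt(6)*c/6)


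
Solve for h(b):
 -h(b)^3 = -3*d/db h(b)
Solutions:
 h(b) = -sqrt(6)*sqrt(-1/(C1 + b))/2
 h(b) = sqrt(6)*sqrt(-1/(C1 + b))/2


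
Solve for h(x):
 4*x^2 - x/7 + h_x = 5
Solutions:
 h(x) = C1 - 4*x^3/3 + x^2/14 + 5*x


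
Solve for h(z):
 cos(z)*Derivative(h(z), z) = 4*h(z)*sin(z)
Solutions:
 h(z) = C1/cos(z)^4


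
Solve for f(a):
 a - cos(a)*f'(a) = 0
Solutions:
 f(a) = C1 + Integral(a/cos(a), a)


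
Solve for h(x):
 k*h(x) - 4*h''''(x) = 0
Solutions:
 h(x) = C1*exp(-sqrt(2)*k^(1/4)*x/2) + C2*exp(sqrt(2)*k^(1/4)*x/2) + C3*exp(-sqrt(2)*I*k^(1/4)*x/2) + C4*exp(sqrt(2)*I*k^(1/4)*x/2)


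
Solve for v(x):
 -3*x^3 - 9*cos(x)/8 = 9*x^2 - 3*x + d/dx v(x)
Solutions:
 v(x) = C1 - 3*x^4/4 - 3*x^3 + 3*x^2/2 - 9*sin(x)/8


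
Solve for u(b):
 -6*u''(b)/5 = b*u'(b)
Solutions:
 u(b) = C1 + C2*erf(sqrt(15)*b/6)


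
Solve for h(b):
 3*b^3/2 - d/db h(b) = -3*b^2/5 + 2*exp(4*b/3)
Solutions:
 h(b) = C1 + 3*b^4/8 + b^3/5 - 3*exp(4*b/3)/2


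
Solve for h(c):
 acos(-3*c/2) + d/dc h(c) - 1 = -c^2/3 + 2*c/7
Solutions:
 h(c) = C1 - c^3/9 + c^2/7 - c*acos(-3*c/2) + c - sqrt(4 - 9*c^2)/3


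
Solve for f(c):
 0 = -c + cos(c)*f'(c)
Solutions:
 f(c) = C1 + Integral(c/cos(c), c)


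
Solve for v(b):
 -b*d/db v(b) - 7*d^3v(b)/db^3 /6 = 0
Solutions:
 v(b) = C1 + Integral(C2*airyai(-6^(1/3)*7^(2/3)*b/7) + C3*airybi(-6^(1/3)*7^(2/3)*b/7), b)


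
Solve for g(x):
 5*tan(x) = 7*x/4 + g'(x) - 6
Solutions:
 g(x) = C1 - 7*x^2/8 + 6*x - 5*log(cos(x))


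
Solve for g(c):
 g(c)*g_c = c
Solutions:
 g(c) = -sqrt(C1 + c^2)
 g(c) = sqrt(C1 + c^2)


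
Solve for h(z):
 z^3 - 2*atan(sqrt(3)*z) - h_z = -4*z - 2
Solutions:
 h(z) = C1 + z^4/4 + 2*z^2 - 2*z*atan(sqrt(3)*z) + 2*z + sqrt(3)*log(3*z^2 + 1)/3


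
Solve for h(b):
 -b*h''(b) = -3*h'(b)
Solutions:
 h(b) = C1 + C2*b^4


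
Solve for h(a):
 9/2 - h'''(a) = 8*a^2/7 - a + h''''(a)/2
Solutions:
 h(a) = C1 + C2*a + C3*a^2 + C4*exp(-2*a) - 2*a^5/105 + 5*a^4/56 + 4*a^3/7


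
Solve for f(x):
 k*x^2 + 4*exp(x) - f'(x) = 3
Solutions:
 f(x) = C1 + k*x^3/3 - 3*x + 4*exp(x)


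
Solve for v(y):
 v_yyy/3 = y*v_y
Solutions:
 v(y) = C1 + Integral(C2*airyai(3^(1/3)*y) + C3*airybi(3^(1/3)*y), y)


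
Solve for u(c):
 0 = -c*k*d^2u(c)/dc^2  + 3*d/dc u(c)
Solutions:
 u(c) = C1 + c^(((re(k) + 3)*re(k) + im(k)^2)/(re(k)^2 + im(k)^2))*(C2*sin(3*log(c)*Abs(im(k))/(re(k)^2 + im(k)^2)) + C3*cos(3*log(c)*im(k)/(re(k)^2 + im(k)^2)))


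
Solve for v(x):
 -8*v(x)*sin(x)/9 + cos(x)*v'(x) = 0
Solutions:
 v(x) = C1/cos(x)^(8/9)


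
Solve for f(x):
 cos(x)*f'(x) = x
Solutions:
 f(x) = C1 + Integral(x/cos(x), x)


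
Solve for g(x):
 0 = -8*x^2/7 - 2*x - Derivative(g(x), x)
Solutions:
 g(x) = C1 - 8*x^3/21 - x^2


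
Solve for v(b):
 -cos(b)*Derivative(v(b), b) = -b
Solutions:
 v(b) = C1 + Integral(b/cos(b), b)


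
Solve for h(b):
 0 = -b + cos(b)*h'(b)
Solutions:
 h(b) = C1 + Integral(b/cos(b), b)


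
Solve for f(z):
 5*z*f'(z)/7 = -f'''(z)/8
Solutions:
 f(z) = C1 + Integral(C2*airyai(-2*5^(1/3)*7^(2/3)*z/7) + C3*airybi(-2*5^(1/3)*7^(2/3)*z/7), z)


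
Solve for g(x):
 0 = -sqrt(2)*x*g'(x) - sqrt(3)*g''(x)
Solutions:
 g(x) = C1 + C2*erf(6^(3/4)*x/6)


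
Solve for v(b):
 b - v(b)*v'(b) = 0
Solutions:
 v(b) = -sqrt(C1 + b^2)
 v(b) = sqrt(C1 + b^2)


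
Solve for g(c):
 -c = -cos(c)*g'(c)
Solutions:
 g(c) = C1 + Integral(c/cos(c), c)


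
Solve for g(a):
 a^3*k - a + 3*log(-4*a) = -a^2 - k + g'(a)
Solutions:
 g(a) = C1 + a^4*k/4 + a^3/3 - a^2/2 + a*(k - 3 + 6*log(2)) + 3*a*log(-a)


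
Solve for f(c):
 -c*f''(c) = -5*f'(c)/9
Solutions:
 f(c) = C1 + C2*c^(14/9)


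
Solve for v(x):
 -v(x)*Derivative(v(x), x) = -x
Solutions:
 v(x) = -sqrt(C1 + x^2)
 v(x) = sqrt(C1 + x^2)


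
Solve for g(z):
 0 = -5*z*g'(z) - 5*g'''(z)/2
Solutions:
 g(z) = C1 + Integral(C2*airyai(-2^(1/3)*z) + C3*airybi(-2^(1/3)*z), z)


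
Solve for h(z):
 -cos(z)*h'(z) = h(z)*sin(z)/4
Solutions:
 h(z) = C1*cos(z)^(1/4)


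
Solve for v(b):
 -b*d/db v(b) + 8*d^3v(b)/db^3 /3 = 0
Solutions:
 v(b) = C1 + Integral(C2*airyai(3^(1/3)*b/2) + C3*airybi(3^(1/3)*b/2), b)


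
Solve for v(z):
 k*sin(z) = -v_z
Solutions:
 v(z) = C1 + k*cos(z)


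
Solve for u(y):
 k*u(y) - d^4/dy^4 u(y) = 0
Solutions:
 u(y) = C1*exp(-k^(1/4)*y) + C2*exp(k^(1/4)*y) + C3*exp(-I*k^(1/4)*y) + C4*exp(I*k^(1/4)*y)


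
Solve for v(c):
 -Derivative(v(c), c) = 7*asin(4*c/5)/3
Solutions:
 v(c) = C1 - 7*c*asin(4*c/5)/3 - 7*sqrt(25 - 16*c^2)/12


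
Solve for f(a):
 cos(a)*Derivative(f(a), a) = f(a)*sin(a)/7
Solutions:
 f(a) = C1/cos(a)^(1/7)
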